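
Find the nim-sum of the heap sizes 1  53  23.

Nim-sum: 1 XOR 53 XOR 23 = 35.

35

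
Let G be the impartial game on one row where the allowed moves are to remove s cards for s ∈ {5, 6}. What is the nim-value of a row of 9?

1

Build the Grundy sequence with g(k) = mex{g(k−s) : s ∈ {5, 6}, s ≤ k}:
g(0) = mex{} = 0
g(1) = mex{} = 0
g(2) = mex{} = 0
g(3) = mex{} = 0
g(4) = mex{} = 0
g(5) = mex{0} = 1
g(6) = mex{0} = 1
g(7) = mex{0} = 1
g(8) = mex{0} = 1
g(9) = mex{0} = 1
So g(9) = 1.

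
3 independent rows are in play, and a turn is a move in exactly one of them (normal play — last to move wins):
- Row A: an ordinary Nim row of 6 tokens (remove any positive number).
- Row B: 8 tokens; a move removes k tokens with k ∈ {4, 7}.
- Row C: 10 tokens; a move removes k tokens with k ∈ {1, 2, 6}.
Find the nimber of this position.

Row A is a plain Nim row of size 6, so its Grundy value is 6.
Grundy values for row B (subtraction set {4, 7}):
k:     0  1  2  3  4  5  6  7  8
g(k):  0  0  0  0  1  1  1  1  2
So g(8) = 2.
Build the Grundy sequence for row C with g(k) = mex{g(k−s) : s ∈ {1, 2, 6}, s ≤ k}:
g(0) = mex{} = 0
g(1) = mex{0} = 1
g(2) = mex{0,1} = 2
g(3) = mex{1,2} = 0
g(4) = mex{0,2} = 1
g(5) = mex{0,1} = 2
g(6) = mex{0,1,2} = 3
g(7) = mex{1,2,3} = 0
g(8) = mex{0,2,3} = 1
g(9) = mex{0,1} = 2
g(10) = mex{1,2} = 0
So g(10) = 0.
The value of a disjunctive sum is the nim-sum of the parts.
Combined value = 6 XOR 2 XOR 0 = 4.

4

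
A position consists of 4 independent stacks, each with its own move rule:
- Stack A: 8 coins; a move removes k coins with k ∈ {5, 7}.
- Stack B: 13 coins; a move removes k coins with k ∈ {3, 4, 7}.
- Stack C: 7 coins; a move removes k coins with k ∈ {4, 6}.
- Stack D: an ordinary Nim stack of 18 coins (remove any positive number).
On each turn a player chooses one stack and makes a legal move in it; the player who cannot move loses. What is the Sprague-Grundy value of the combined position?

19

Build the Grundy sequence for stack A with g(k) = mex{g(k−s) : s ∈ {5, 7}, s ≤ k}:
g(0) = mex{} = 0
g(1) = mex{} = 0
g(2) = mex{} = 0
g(3) = mex{} = 0
g(4) = mex{} = 0
g(5) = mex{0} = 1
g(6) = mex{0} = 1
g(7) = mex{0} = 1
g(8) = mex{0} = 1
So g(8) = 1.
For stack B, compute g(0), g(1), … with moves {3, 4, 7}:
k:     0  1  2  3  4  5  6  7  8  9 10 11 12 13
g(k):  0  0  0  1  1  1  2  2  2  3  0  0  0  1
So g(13) = 1.
Grundy values for stack C (subtraction set {4, 6}):
k:     0  1  2  3  4  5  6  7
g(k):  0  0  0  0  1  1  1  1
So g(7) = 1.
Stack D is a plain Nim stack of size 18, so its Grundy value is 18.
The value of a disjunctive sum is the nim-sum of the parts.
Combined value = 1 XOR 1 XOR 1 XOR 18 = 19.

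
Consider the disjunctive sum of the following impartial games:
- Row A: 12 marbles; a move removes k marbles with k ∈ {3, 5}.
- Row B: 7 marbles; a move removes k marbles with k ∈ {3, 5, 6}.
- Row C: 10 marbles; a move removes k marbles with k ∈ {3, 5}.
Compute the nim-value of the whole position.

3

Grundy values for row A (subtraction set {3, 5}):
g(0) = mex{} = 0
g(1) = mex{} = 0
g(2) = mex{} = 0
g(3) = mex{0} = 1
g(4) = mex{0} = 1
g(5) = mex{0} = 1
g(6) = mex{0,1} = 2
g(7) = mex{0,1} = 2
g(8) = mex{1} = 0
g(9) = mex{1,2} = 0
g(10) = mex{1,2} = 0
g(11) = mex{0,2} = 1
g(12) = mex{0,2} = 1
So g(12) = 1.
Grundy values for row B (subtraction set {3, 5, 6}):
g(0) = mex{} = 0
g(1) = mex{} = 0
g(2) = mex{} = 0
g(3) = mex{0} = 1
g(4) = mex{0} = 1
g(5) = mex{0} = 1
g(6) = mex{0,1} = 2
g(7) = mex{0,1} = 2
So g(7) = 2.
For row C, compute g(0), g(1), … with moves {3, 5}:
g(0) = mex{} = 0
g(1) = mex{} = 0
g(2) = mex{} = 0
g(3) = mex{0} = 1
g(4) = mex{0} = 1
g(5) = mex{0} = 1
g(6) = mex{0,1} = 2
g(7) = mex{0,1} = 2
g(8) = mex{1} = 0
g(9) = mex{1,2} = 0
g(10) = mex{1,2} = 0
So g(10) = 0.
The value of a disjunctive sum is the nim-sum of the parts.
Combined value = 1 ⊕ 2 ⊕ 0 = 3.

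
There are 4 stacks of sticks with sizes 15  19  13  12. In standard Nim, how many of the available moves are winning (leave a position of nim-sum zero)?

1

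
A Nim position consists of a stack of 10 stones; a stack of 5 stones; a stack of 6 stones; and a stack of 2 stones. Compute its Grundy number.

11

Compute the nim-sum pairwise:
10 XOR 5 = 15
15 XOR 6 = 9
9 XOR 2 = 11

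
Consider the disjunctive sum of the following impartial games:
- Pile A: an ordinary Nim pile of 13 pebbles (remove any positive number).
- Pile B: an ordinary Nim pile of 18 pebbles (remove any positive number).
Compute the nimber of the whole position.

31

Pile A is a plain Nim pile of size 13, so its Grundy value is 13.
Pile B is a plain Nim pile of size 18, so its Grundy value is 18.
The value of a disjunctive sum is the nim-sum of the parts.
Combined value = 13 XOR 18 = 31.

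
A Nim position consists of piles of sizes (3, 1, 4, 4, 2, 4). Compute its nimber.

4

Compute the nim-sum pairwise:
3 XOR 1 = 2
2 XOR 4 = 6
6 XOR 4 = 2
2 XOR 2 = 0
0 XOR 4 = 4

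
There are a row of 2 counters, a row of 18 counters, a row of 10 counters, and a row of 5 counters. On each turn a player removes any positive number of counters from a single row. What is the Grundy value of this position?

31

Bitwise XOR of the heap sizes:
  00010  (2)
  10010  (18)
  01010  (10)
  00101  (5)
  -----
  11111  (31)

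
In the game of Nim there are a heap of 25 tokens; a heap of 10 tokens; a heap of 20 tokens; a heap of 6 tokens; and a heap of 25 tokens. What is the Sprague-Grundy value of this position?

Nim-sum: 25 ^ 10 ^ 20 ^ 6 ^ 25 = 24.

24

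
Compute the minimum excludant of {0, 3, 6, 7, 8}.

0 is in the set but 1 is not, so the mex is 1.

1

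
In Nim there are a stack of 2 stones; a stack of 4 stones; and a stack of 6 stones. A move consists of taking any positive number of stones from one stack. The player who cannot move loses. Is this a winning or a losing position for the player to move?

Losing position

Compute the nim-sum pairwise:
2 XOR 4 = 6
6 XOR 6 = 0
The nim-sum is 0, so this is a P-position: the player to move is in a losing position under optimal play.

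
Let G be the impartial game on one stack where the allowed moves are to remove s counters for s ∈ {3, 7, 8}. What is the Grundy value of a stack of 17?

Grundy values for subtraction set {3, 7, 8}:
k:     0  1  2  3  4  5  6  7  8  9 10 11 12 13 14 15 16 17
g(k):  0  0  0  1  1  1  0  2  2  1  3  0  0  2  1  1  0  0
So g(17) = 0.

0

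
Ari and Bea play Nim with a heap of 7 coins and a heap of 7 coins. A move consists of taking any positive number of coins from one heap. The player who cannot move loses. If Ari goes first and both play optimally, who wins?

Bea wins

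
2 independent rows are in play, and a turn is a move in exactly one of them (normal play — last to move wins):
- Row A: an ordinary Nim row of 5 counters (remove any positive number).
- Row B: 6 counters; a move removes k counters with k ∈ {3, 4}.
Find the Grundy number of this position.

7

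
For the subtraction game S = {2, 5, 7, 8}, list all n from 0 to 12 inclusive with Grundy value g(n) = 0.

0, 1, 4, 10

Compute g(0), g(1), … for moves {2, 5, 7, 8}:
g(0) = mex{} = 0
g(1) = mex{} = 0
g(2) = mex{0} = 1
g(3) = mex{0} = 1
g(4) = mex{1} = 0
g(5) = mex{0,1} = 2
g(6) = mex{0} = 1
g(7) = mex{0,1,2} = 3
g(8) = mex{0,1} = 2
g(9) = mex{0,1,3} = 2
g(10) = mex{1,2} = 0
g(11) = mex{0,1,2} = 3
g(12) = mex{0,2,3} = 1
The P-positions (g = 0) in 0..12 are 0, 1, 4, 10.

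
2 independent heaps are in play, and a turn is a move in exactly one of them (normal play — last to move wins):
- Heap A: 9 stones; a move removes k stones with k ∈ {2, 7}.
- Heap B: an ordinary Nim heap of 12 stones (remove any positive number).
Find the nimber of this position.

Build the Grundy sequence for heap A with g(k) = mex{g(k−s) : s ∈ {2, 7}, s ≤ k}:
g(0) = mex{} = 0
g(1) = mex{} = 0
g(2) = mex{0} = 1
g(3) = mex{0} = 1
g(4) = mex{1} = 0
g(5) = mex{1} = 0
g(6) = mex{0} = 1
g(7) = mex{0} = 1
g(8) = mex{0,1} = 2
g(9) = mex{1} = 0
So g(9) = 0.
Heap B is a plain Nim heap of size 12, so its Grundy value is 12.
By the Sprague-Grundy theorem, the Grundy value of a sum of independent games is the XOR of the component values.
Combined value = 0 XOR 12 = 12.

12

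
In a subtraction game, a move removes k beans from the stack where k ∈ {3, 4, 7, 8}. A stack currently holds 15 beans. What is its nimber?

1

Grundy values for subtraction set {3, 4, 7, 8}:
k:     0  1  2  3  4  5  6  7  8  9 10 11 12 13 14 15
g(k):  0  0  0  1  1  1  2  2  2  3  3  0  0  0  1  1
So g(15) = 1.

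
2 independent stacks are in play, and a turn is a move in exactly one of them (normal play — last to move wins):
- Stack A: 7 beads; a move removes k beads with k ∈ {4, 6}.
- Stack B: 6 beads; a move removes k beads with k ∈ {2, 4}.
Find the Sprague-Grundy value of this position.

1

For stack A, compute g(0), g(1), … with moves {4, 6}:
g(0) = mex{} = 0
g(1) = mex{} = 0
g(2) = mex{} = 0
g(3) = mex{} = 0
g(4) = mex{0} = 1
g(5) = mex{0} = 1
g(6) = mex{0} = 1
g(7) = mex{0} = 1
So g(7) = 1.
Build the Grundy sequence for stack B with g(k) = mex{g(k−s) : s ∈ {2, 4}, s ≤ k}:
k:     0  1  2  3  4  5  6
g(k):  0  0  1  1  2  2  0
So g(6) = 0.
By the Sprague-Grundy theorem, the Grundy value of a sum of independent games is the XOR of the component values.
Combined value = 1 ⊕ 0 = 1.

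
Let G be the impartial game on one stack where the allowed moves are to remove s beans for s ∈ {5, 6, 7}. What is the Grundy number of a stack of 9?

Compute g(0), g(1), … for moves {5, 6, 7}:
g(0) = mex{} = 0
g(1) = mex{} = 0
g(2) = mex{} = 0
g(3) = mex{} = 0
g(4) = mex{} = 0
g(5) = mex{0} = 1
g(6) = mex{0} = 1
g(7) = mex{0} = 1
g(8) = mex{0} = 1
g(9) = mex{0} = 1
So g(9) = 1.

1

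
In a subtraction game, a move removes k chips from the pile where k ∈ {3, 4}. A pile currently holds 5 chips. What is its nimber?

Grundy values for subtraction set {3, 4}:
k:     0  1  2  3  4  5
g(k):  0  0  0  1  1  1
So g(5) = 1.

1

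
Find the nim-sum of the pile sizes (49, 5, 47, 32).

59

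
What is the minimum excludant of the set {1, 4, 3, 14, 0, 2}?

5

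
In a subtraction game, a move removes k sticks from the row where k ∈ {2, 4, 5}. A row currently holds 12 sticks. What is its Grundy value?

2

Compute g(0), g(1), … for moves {2, 4, 5}:
k:     0  1  2  3  4  5  6  7  8  9 10 11 12
g(k):  0  0  1  1  2  2  3  0  0  1  1  2  2
So g(12) = 2.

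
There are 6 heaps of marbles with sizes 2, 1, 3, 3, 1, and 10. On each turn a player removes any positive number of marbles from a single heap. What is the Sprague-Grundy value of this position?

8

Compute the nim-sum pairwise:
2 XOR 1 = 3
3 XOR 3 = 0
0 XOR 3 = 3
3 XOR 1 = 2
2 XOR 10 = 8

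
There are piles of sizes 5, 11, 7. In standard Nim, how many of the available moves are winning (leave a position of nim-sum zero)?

1

Compute the nim-sum pairwise:
5 ^ 11 = 14
14 ^ 7 = 9
The overall nim-sum is X = 9. A pile of size p has a winning move iff p XOR X < p (reduce it to p XOR X).
  5: 5 XOR 9 = 12 ≥ 5 — no move.
  11: 11 XOR 9 = 2 < 11 — winning move (to 2).
  7: 7 XOR 9 = 14 ≥ 7 — no move.
That gives 1 winning move.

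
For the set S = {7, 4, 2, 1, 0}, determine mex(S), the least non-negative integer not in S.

The values 0, 1, 2 are all present; 3 is the first non-negative integer missing from the set.

3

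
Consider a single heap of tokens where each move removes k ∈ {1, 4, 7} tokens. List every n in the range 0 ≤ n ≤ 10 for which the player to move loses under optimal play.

0, 2, 5, 8, 10

Grundy values for subtraction set {1, 4, 7}:
k:     0  1  2  3  4  5  6  7  8  9 10
g(k):  0  1  0  1  2  0  1  2  0  1  0
The P-positions (g = 0) in 0..10 are 0, 2, 5, 8, 10.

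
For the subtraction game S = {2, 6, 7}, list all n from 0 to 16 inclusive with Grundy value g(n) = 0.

0, 1, 4, 5, 9, 13, 14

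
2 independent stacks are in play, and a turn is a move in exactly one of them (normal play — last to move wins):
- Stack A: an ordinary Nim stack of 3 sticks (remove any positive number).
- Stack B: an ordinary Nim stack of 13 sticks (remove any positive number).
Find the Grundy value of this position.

Stack A is a plain Nim stack of size 3, so its Grundy value is 3.
Stack B is a plain Nim stack of size 13, so its Grundy value is 13.
By the Sprague-Grundy theorem, the Grundy value of a sum of independent games is the XOR of the component values.
Combined value = 3 XOR 13 = 14.

14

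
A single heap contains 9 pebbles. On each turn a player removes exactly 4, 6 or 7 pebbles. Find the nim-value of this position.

Grundy values for subtraction set {4, 6, 7}:
g(0) = mex{} = 0
g(1) = mex{} = 0
g(2) = mex{} = 0
g(3) = mex{} = 0
g(4) = mex{0} = 1
g(5) = mex{0} = 1
g(6) = mex{0} = 1
g(7) = mex{0} = 1
g(8) = mex{0,1} = 2
g(9) = mex{0,1} = 2
So g(9) = 2.

2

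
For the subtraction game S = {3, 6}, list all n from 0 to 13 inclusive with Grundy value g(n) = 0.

0, 1, 2, 9, 10, 11

Build the Grundy sequence with g(k) = mex{g(k−s) : s ∈ {3, 6}, s ≤ k}:
g(0) = mex{} = 0
g(1) = mex{} = 0
g(2) = mex{} = 0
g(3) = mex{0} = 1
g(4) = mex{0} = 1
g(5) = mex{0} = 1
g(6) = mex{0,1} = 2
g(7) = mex{0,1} = 2
g(8) = mex{0,1} = 2
g(9) = mex{1,2} = 0
g(10) = mex{1,2} = 0
g(11) = mex{1,2} = 0
g(12) = mex{0,2} = 1
g(13) = mex{0,2} = 1
The P-positions (g = 0) in 0..13 are 0, 1, 2, 9, 10, 11.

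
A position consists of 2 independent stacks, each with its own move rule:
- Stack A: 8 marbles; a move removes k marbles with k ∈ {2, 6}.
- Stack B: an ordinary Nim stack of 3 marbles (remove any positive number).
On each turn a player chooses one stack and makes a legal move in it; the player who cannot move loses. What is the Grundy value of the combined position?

Grundy values for stack A (subtraction set {2, 6}):
g(0) = mex{} = 0
g(1) = mex{} = 0
g(2) = mex{0} = 1
g(3) = mex{0} = 1
g(4) = mex{1} = 0
g(5) = mex{1} = 0
g(6) = mex{0} = 1
g(7) = mex{0} = 1
g(8) = mex{1} = 0
So g(8) = 0.
Stack B is a plain Nim stack of size 3, so its Grundy value is 3.
By the Sprague-Grundy theorem, the Grundy value of a sum of independent games is the XOR of the component values.
Combined value = 0 XOR 3 = 3.

3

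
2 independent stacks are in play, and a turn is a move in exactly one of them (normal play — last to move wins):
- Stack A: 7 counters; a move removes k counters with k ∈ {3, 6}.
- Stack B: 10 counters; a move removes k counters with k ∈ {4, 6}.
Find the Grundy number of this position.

2

Build the Grundy sequence for stack A with g(k) = mex{g(k−s) : s ∈ {3, 6}, s ≤ k}:
k:     0  1  2  3  4  5  6  7
g(k):  0  0  0  1  1  1  2  2
So g(7) = 2.
Grundy values for stack B (subtraction set {4, 6}):
g(0) = mex{} = 0
g(1) = mex{} = 0
g(2) = mex{} = 0
g(3) = mex{} = 0
g(4) = mex{0} = 1
g(5) = mex{0} = 1
g(6) = mex{0} = 1
g(7) = mex{0} = 1
g(8) = mex{0,1} = 2
g(9) = mex{0,1} = 2
g(10) = mex{1} = 0
So g(10) = 0.
The value of a disjunctive sum is the nim-sum of the parts.
Combined value = 2 XOR 0 = 2.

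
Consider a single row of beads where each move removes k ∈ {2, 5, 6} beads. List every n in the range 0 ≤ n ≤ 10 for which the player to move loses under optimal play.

0, 1, 4, 8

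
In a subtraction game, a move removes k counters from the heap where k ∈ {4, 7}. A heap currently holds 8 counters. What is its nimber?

Grundy values for subtraction set {4, 7}:
k:     0  1  2  3  4  5  6  7  8
g(k):  0  0  0  0  1  1  1  1  2
So g(8) = 2.

2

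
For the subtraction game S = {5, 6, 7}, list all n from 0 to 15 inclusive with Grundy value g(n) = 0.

0, 1, 2, 3, 4, 12, 13, 14, 15

Compute g(0), g(1), … for moves {5, 6, 7}:
k:     0  1  2  3  4  5  6  7  8  9 10 11 12 13 14 15
g(k):  0  0  0  0  0  1  1  1  1  1  2  2  0  0  0  0
The P-positions (g = 0) in 0..15 are 0, 1, 2, 3, 4, 12, 13, 14, 15.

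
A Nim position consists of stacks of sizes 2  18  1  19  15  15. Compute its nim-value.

2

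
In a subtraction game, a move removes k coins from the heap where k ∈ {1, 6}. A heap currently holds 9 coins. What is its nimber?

0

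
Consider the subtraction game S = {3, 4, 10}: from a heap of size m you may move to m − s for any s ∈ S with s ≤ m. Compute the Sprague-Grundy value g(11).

1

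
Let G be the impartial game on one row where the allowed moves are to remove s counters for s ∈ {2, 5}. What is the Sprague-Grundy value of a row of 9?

1

Grundy values for subtraction set {2, 5}:
k:     0  1  2  3  4  5  6  7  8  9
g(k):  0  0  1  1  0  2  1  0  0  1
So g(9) = 1.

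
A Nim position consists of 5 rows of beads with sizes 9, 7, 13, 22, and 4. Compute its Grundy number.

17

Write each in binary and XOR column by column:
  01001  (9)
  00111  (7)
  01101  (13)
  10110  (22)
  00100  (4)
  -----
  10001  (17)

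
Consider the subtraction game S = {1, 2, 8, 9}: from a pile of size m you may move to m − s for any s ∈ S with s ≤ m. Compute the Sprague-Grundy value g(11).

1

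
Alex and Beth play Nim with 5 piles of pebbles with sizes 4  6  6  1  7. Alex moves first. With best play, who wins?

Alex wins

Write each in binary and XOR column by column:
  100  (4)
  110  (6)
  110  (6)
  001  (1)
  111  (7)
  ---
  010  (2)
The nim-sum is 2 ≠ 0, so this is an N-position: the player to move can win; Alex has a winning move.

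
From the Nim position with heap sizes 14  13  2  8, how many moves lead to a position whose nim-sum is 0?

3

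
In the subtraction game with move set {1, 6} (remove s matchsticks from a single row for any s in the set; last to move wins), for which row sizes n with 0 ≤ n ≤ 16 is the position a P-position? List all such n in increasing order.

0, 2, 4, 7, 9, 11, 14, 16

Grundy values for subtraction set {1, 6}:
k:     0  1  2  3  4  5  6  7  8  9 10 11 12 13 14 15 16
g(k):  0  1  0  1  0  1  2  0  1  0  1  0  1  2  0  1  0
The P-positions (g = 0) in 0..16 are 0, 2, 4, 7, 9, 11, 14, 16.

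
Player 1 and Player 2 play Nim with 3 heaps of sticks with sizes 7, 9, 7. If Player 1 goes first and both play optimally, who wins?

Compute the nim-sum pairwise:
7 XOR 9 = 14
14 XOR 7 = 9
The nim-sum is 9 ≠ 0, so this is an N-position: the player to move can win; Player 1 has a winning move.

Player 1 wins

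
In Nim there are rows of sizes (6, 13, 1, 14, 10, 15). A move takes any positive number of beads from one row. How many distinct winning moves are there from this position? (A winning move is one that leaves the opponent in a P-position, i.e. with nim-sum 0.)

3

In binary:
  0110  (6)
  1101  (13)
  0001  (1)
  1110  (14)
  1010  (10)
  1111  (15)
  ----
  0001  (1)
The overall nim-sum is X = 1. A row of size p has a winning move iff p XOR X < p (reduce it to p XOR X).
  6: 6 XOR 1 = 7 ≥ 6 — no move.
  13: 13 XOR 1 = 12 < 13 — winning move (to 12).
  1: 1 XOR 1 = 0 < 1 — winning move (to 0).
  14: 14 XOR 1 = 15 ≥ 14 — no move.
  10: 10 XOR 1 = 11 ≥ 10 — no move.
  15: 15 XOR 1 = 14 < 15 — winning move (to 14).
That gives 3 winning moves.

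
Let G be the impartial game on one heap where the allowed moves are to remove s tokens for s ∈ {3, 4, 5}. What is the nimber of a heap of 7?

2

Build the Grundy sequence with g(k) = mex{g(k−s) : s ∈ {3, 4, 5}, s ≤ k}:
k:     0  1  2  3  4  5  6  7
g(k):  0  0  0  1  1  1  2  2
So g(7) = 2.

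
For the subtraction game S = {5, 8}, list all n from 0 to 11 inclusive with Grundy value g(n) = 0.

Grundy values for subtraction set {5, 8}:
g(0) = mex{} = 0
g(1) = mex{} = 0
g(2) = mex{} = 0
g(3) = mex{} = 0
g(4) = mex{} = 0
g(5) = mex{0} = 1
g(6) = mex{0} = 1
g(7) = mex{0} = 1
g(8) = mex{0} = 1
g(9) = mex{0} = 1
g(10) = mex{0,1} = 2
g(11) = mex{0,1} = 2
The P-positions (g = 0) in 0..11 are 0, 1, 2, 3, 4.

0, 1, 2, 3, 4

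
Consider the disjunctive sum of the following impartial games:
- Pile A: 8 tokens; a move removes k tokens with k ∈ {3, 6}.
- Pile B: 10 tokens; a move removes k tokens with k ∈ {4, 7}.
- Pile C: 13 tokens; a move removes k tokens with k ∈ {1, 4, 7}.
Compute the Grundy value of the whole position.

0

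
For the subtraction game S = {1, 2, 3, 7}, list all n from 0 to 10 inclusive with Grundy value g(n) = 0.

Grundy values for subtraction set {1, 2, 3, 7}:
k:     0  1  2  3  4  5  6  7  8  9 10
g(k):  0  1  2  3  0  1  2  3  0  1  2
The P-positions (g = 0) in 0..10 are 0, 4, 8.

0, 4, 8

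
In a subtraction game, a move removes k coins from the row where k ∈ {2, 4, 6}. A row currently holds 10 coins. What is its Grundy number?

Compute g(0), g(1), … for moves {2, 4, 6}:
k:     0  1  2  3  4  5  6  7  8  9 10
g(k):  0  0  1  1  2  2  3  3  0  0  1
So g(10) = 1.

1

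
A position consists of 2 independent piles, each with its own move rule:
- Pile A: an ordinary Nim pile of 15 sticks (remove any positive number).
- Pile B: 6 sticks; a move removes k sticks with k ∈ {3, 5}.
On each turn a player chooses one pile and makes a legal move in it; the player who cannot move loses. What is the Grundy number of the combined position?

Pile A is a plain Nim pile of size 15, so its Grundy value is 15.
For pile B, compute g(0), g(1), … with moves {3, 5}:
g(0) = mex{} = 0
g(1) = mex{} = 0
g(2) = mex{} = 0
g(3) = mex{0} = 1
g(4) = mex{0} = 1
g(5) = mex{0} = 1
g(6) = mex{0,1} = 2
So g(6) = 2.
By the Sprague-Grundy theorem, the Grundy value of a sum of independent games is the XOR of the component values.
Combined value = 15 ⊕ 2 = 13.

13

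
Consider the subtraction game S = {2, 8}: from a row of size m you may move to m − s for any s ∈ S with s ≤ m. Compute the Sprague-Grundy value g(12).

Compute g(0), g(1), … for moves {2, 8}:
k:     0  1  2  3  4  5  6  7  8  9 10 11 12
g(k):  0  0  1  1  0  0  1  1  2  2  0  0  1
So g(12) = 1.

1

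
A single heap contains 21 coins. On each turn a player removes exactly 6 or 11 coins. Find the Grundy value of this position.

0

Compute g(0), g(1), … for moves {6, 11}:
k:     0  1  2  3  4  5  6  7  8  9 10 11 12 13 14 15 16 17 18 19 20 21
g(k):  0  0  0  0  0  0  1  1  1  1  1  1  2  2  2  2  2  0  0  0  0  0
So g(21) = 0.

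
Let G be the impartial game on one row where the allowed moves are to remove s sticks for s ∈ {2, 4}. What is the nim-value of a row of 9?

Build the Grundy sequence with g(k) = mex{g(k−s) : s ∈ {2, 4}, s ≤ k}:
g(0) = mex{} = 0
g(1) = mex{} = 0
g(2) = mex{0} = 1
g(3) = mex{0} = 1
g(4) = mex{0,1} = 2
g(5) = mex{0,1} = 2
g(6) = mex{1,2} = 0
g(7) = mex{1,2} = 0
g(8) = mex{0,2} = 1
g(9) = mex{0,2} = 1
So g(9) = 1.

1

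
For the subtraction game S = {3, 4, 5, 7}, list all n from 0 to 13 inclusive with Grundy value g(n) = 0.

0, 1, 2, 10, 11, 12

Grundy values for subtraction set {3, 4, 5, 7}:
k:     0  1  2  3  4  5  6  7  8  9 10 11 12 13
g(k):  0  0  0  1  1  1  2  2  2  3  0  0  0  1
The P-positions (g = 0) in 0..13 are 0, 1, 2, 10, 11, 12.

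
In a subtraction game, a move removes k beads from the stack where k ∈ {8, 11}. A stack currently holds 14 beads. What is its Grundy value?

1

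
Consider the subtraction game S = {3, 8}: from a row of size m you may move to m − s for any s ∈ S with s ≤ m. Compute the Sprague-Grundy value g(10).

Build the Grundy sequence with g(k) = mex{g(k−s) : s ∈ {3, 8}, s ≤ k}:
g(0) = mex{} = 0
g(1) = mex{} = 0
g(2) = mex{} = 0
g(3) = mex{0} = 1
g(4) = mex{0} = 1
g(5) = mex{0} = 1
g(6) = mex{1} = 0
g(7) = mex{1} = 0
g(8) = mex{0,1} = 2
g(9) = mex{0} = 1
g(10) = mex{0} = 1
So g(10) = 1.

1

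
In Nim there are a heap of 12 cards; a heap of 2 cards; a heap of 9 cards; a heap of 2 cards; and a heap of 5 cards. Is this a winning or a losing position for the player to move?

Compute the nim-sum pairwise:
12 ^ 2 = 14
14 ^ 9 = 7
7 ^ 2 = 5
5 ^ 5 = 0
The nim-sum is 0, so this is a P-position: the player to move is in a losing position under optimal play.

Losing position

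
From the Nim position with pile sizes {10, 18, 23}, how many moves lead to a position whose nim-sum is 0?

1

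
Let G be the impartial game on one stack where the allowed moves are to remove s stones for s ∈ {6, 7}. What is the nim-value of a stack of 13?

0

Build the Grundy sequence with g(k) = mex{g(k−s) : s ∈ {6, 7}, s ≤ k}:
g(0) = mex{} = 0
g(1) = mex{} = 0
g(2) = mex{} = 0
g(3) = mex{} = 0
g(4) = mex{} = 0
g(5) = mex{} = 0
g(6) = mex{0} = 1
g(7) = mex{0} = 1
g(8) = mex{0} = 1
g(9) = mex{0} = 1
g(10) = mex{0} = 1
g(11) = mex{0} = 1
g(12) = mex{0,1} = 2
g(13) = mex{1} = 0
So g(13) = 0.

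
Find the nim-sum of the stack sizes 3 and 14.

Write each in binary and XOR column by column:
  0011  (3)
  1110  (14)
  ----
  1101  (13)

13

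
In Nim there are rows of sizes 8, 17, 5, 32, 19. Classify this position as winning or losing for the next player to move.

Winning position

Write each in binary and XOR column by column:
  001000  (8)
  010001  (17)
  000101  (5)
  100000  (32)
  010011  (19)
  ------
  101111  (47)
The nim-sum is 47 ≠ 0, so this is an N-position: the player to move can win.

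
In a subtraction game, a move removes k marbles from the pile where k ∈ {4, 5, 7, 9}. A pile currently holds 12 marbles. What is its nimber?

3

Grundy values for subtraction set {4, 5, 7, 9}:
g(0) = mex{} = 0
g(1) = mex{} = 0
g(2) = mex{} = 0
g(3) = mex{} = 0
g(4) = mex{0} = 1
g(5) = mex{0} = 1
g(6) = mex{0} = 1
g(7) = mex{0} = 1
g(8) = mex{0,1} = 2
g(9) = mex{0,1} = 2
g(10) = mex{0,1} = 2
g(11) = mex{0,1} = 2
g(12) = mex{0,1,2} = 3
So g(12) = 3.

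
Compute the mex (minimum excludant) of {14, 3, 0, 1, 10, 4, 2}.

The values 0, 1, 2, 3, 4 are all present; 5 is the first non-negative integer missing from the set.

5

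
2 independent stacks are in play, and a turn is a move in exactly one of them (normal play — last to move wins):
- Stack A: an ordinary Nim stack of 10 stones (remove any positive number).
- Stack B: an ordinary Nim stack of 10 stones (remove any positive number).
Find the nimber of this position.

0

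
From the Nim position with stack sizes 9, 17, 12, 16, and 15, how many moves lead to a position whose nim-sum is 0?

3

Compute the nim-sum pairwise:
9 XOR 17 = 24
24 XOR 12 = 20
20 XOR 16 = 4
4 XOR 15 = 11
The overall nim-sum is X = 11. A stack of size p has a winning move iff p XOR X < p (reduce it to p XOR X).
  9: 9 XOR 11 = 2 < 9 — winning move (to 2).
  17: 17 XOR 11 = 26 ≥ 17 — no move.
  12: 12 XOR 11 = 7 < 12 — winning move (to 7).
  16: 16 XOR 11 = 27 ≥ 16 — no move.
  15: 15 XOR 11 = 4 < 15 — winning move (to 4).
That gives 3 winning moves.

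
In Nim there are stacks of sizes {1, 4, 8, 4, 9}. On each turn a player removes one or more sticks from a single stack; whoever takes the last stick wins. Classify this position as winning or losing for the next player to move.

Losing position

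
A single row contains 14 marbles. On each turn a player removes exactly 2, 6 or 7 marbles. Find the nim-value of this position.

0

Grundy values for subtraction set {2, 6, 7}:
k:     0  1  2  3  4  5  6  7  8  9 10 11 12 13 14
g(k):  0  0  1  1  0  0  1  1  2  0  3  1  2  0  0
So g(14) = 0.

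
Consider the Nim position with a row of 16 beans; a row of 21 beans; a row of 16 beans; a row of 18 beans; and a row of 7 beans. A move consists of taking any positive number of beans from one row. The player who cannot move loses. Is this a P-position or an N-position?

P-position

Nim-sum: 16 ^ 21 ^ 16 ^ 18 ^ 7 = 0.
The nim-sum is 0, so this is a P-position: the player to move is in a losing position under optimal play.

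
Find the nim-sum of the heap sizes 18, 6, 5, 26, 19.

Compute the nim-sum pairwise:
18 ^ 6 = 20
20 ^ 5 = 17
17 ^ 26 = 11
11 ^ 19 = 24

24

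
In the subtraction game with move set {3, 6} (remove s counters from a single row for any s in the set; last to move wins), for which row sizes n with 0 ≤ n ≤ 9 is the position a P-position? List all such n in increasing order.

0, 1, 2, 9

Compute g(0), g(1), … for moves {3, 6}:
k:     0  1  2  3  4  5  6  7  8  9
g(k):  0  0  0  1  1  1  2  2  2  0
The P-positions (g = 0) in 0..9 are 0, 1, 2, 9.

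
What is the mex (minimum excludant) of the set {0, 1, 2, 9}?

3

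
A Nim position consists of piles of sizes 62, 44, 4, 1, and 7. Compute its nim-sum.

16

Nim-sum: 62 XOR 44 XOR 4 XOR 1 XOR 7 = 16.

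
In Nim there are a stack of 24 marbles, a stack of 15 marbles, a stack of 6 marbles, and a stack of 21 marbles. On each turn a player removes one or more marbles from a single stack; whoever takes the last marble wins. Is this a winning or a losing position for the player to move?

Winning position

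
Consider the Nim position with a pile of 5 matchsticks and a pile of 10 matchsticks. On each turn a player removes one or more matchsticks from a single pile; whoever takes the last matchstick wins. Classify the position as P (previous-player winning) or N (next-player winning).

In binary:
  0101  (5)
  1010  (10)
  ----
  1111  (15)
The nim-sum is 15 ≠ 0, so this is an N-position: the player to move can win.

N-position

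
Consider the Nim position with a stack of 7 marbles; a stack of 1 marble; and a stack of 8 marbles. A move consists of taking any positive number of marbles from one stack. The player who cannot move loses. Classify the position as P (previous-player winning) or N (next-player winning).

N-position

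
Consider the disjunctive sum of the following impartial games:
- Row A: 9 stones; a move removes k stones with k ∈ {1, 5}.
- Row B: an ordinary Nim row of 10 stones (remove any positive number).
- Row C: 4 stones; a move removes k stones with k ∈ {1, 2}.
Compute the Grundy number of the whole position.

10

For row A, compute g(0), g(1), … with moves {1, 5}:
k:     0  1  2  3  4  5  6  7  8  9
g(k):  0  1  0  1  0  1  0  1  0  1
So g(9) = 1.
Row B is a plain Nim row of size 10, so its Grundy value is 10.
Build the Grundy sequence for row C with g(k) = mex{g(k−s) : s ∈ {1, 2}, s ≤ k}:
g(0) = mex{} = 0
g(1) = mex{0} = 1
g(2) = mex{0,1} = 2
g(3) = mex{1,2} = 0
g(4) = mex{0,2} = 1
So g(4) = 1.
The value of a disjunctive sum is the nim-sum of the parts.
Combined value = 1 ⊕ 10 ⊕ 1 = 10.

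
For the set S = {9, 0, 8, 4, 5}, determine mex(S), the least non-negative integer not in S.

0 is in the set but 1 is not, so the mex is 1.

1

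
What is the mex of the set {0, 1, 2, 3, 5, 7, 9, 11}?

4

The values 0, 1, 2, 3 are all present; 4 is the first non-negative integer missing from the set.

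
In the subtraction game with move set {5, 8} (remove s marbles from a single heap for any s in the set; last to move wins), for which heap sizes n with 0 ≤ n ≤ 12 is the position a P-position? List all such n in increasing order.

Build the Grundy sequence with g(k) = mex{g(k−s) : s ∈ {5, 8}, s ≤ k}:
g(0) = mex{} = 0
g(1) = mex{} = 0
g(2) = mex{} = 0
g(3) = mex{} = 0
g(4) = mex{} = 0
g(5) = mex{0} = 1
g(6) = mex{0} = 1
g(7) = mex{0} = 1
g(8) = mex{0} = 1
g(9) = mex{0} = 1
g(10) = mex{0,1} = 2
g(11) = mex{0,1} = 2
g(12) = mex{0,1} = 2
The P-positions (g = 0) in 0..12 are 0, 1, 2, 3, 4.

0, 1, 2, 3, 4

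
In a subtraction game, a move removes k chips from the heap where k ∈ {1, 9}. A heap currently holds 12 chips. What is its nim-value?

Grundy values for subtraction set {1, 9}:
g(0) = mex{} = 0
g(1) = mex{0} = 1
g(2) = mex{1} = 0
g(3) = mex{0} = 1
g(4) = mex{1} = 0
g(5) = mex{0} = 1
g(6) = mex{1} = 0
g(7) = mex{0} = 1
g(8) = mex{1} = 0
g(9) = mex{0} = 1
g(10) = mex{1} = 0
g(11) = mex{0} = 1
g(12) = mex{1} = 0
So g(12) = 0.

0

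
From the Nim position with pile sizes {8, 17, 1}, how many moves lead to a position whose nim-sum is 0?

1

Bitwise XOR of the heap sizes:
  01000  (8)
  10001  (17)
  00001  (1)
  -----
  11000  (24)
The overall nim-sum is X = 24. A pile of size p has a winning move iff p XOR X < p (reduce it to p XOR X).
  8: 8 XOR 24 = 16 ≥ 8 — no move.
  17: 17 XOR 24 = 9 < 17 — winning move (to 9).
  1: 1 XOR 24 = 25 ≥ 1 — no move.
That gives 1 winning move.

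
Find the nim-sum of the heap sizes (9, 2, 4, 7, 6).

14

Bitwise XOR of the heap sizes:
  1001  (9)
  0010  (2)
  0100  (4)
  0111  (7)
  0110  (6)
  ----
  1110  (14)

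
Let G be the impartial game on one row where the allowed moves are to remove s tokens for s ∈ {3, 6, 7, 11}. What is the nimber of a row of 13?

Grundy values for subtraction set {3, 6, 7, 11}:
g(0) = mex{} = 0
g(1) = mex{} = 0
g(2) = mex{} = 0
g(3) = mex{0} = 1
g(4) = mex{0} = 1
g(5) = mex{0} = 1
g(6) = mex{0,1} = 2
g(7) = mex{0,1} = 2
g(8) = mex{0,1} = 2
g(9) = mex{0,1,2} = 3
g(10) = mex{1,2} = 0
g(11) = mex{0,1,2} = 3
g(12) = mex{0,1,2,3} = 4
g(13) = mex{0,2} = 1
So g(13) = 1.

1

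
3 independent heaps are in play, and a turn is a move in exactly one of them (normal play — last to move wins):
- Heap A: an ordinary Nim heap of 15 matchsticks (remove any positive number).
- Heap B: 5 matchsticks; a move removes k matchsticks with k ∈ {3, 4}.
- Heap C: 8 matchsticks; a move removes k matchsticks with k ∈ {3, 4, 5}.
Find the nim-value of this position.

14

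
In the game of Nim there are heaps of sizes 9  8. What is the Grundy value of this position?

Compute the nim-sum pairwise:
9 ^ 8 = 1

1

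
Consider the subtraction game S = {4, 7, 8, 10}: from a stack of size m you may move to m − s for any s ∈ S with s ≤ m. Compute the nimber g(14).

0

Grundy values for subtraction set {4, 7, 8, 10}:
g(0) = mex{} = 0
g(1) = mex{} = 0
g(2) = mex{} = 0
g(3) = mex{} = 0
g(4) = mex{0} = 1
g(5) = mex{0} = 1
g(6) = mex{0} = 1
g(7) = mex{0} = 1
g(8) = mex{0,1} = 2
g(9) = mex{0,1} = 2
g(10) = mex{0,1} = 2
g(11) = mex{0,1} = 2
g(12) = mex{0,1,2} = 3
g(13) = mex{0,1,2} = 3
g(14) = mex{1,2} = 0
So g(14) = 0.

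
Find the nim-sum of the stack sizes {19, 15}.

28

Compute the nim-sum pairwise:
19 XOR 15 = 28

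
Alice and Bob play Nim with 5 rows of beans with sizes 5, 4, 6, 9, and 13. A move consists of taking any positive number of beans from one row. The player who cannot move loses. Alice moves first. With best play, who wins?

Alice wins

Compute the nim-sum pairwise:
5 XOR 4 = 1
1 XOR 6 = 7
7 XOR 9 = 14
14 XOR 13 = 3
The nim-sum is 3 ≠ 0, so this is an N-position: the player to move can win; Alice has a winning move.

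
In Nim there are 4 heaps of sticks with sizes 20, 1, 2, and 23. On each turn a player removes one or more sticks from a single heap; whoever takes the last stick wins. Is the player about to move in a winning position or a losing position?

Losing position

Compute the nim-sum pairwise:
20 ^ 1 = 21
21 ^ 2 = 23
23 ^ 23 = 0
The nim-sum is 0, so this is a P-position: the player to move is in a losing position under optimal play.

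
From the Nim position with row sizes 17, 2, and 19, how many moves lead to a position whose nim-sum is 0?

Compute the nim-sum pairwise:
17 XOR 2 = 19
19 XOR 19 = 0
The nim-sum is already 0, so every move leaves a nonzero nim-sum — there are no winning moves.

0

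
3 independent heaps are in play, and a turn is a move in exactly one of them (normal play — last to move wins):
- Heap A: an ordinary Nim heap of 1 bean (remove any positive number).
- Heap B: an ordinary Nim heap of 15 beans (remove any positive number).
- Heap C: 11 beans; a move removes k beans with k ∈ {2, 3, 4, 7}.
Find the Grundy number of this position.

Heap A is a plain Nim heap of size 1, so its Grundy value is 1.
Heap B is a plain Nim heap of size 15, so its Grundy value is 15.
Build the Grundy sequence for heap C with g(k) = mex{g(k−s) : s ∈ {2, 3, 4, 7}, s ≤ k}:
k:     0  1  2  3  4  5  6  7  8  9 10 11
g(k):  0  0  1  1  2  2  0  3  1  4  2  0
So g(11) = 0.
The value of a disjunctive sum is the nim-sum of the parts.
Combined value = 1 XOR 15 XOR 0 = 14.

14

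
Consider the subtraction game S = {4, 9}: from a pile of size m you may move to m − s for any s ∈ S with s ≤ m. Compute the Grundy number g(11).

Build the Grundy sequence with g(k) = mex{g(k−s) : s ∈ {4, 9}, s ≤ k}:
k:     0  1  2  3  4  5  6  7  8  9 10 11
g(k):  0  0  0  0  1  1  1  1  0  2  2  2
So g(11) = 2.

2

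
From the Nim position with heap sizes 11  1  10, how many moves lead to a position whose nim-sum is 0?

Nim-sum: 11 XOR 1 XOR 10 = 0.
The nim-sum is already 0, so every move leaves a nonzero nim-sum — there are no winning moves.

0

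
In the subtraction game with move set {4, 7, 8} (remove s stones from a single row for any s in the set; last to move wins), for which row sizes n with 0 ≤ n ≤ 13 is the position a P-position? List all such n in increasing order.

Grundy values for subtraction set {4, 7, 8}:
g(0) = mex{} = 0
g(1) = mex{} = 0
g(2) = mex{} = 0
g(3) = mex{} = 0
g(4) = mex{0} = 1
g(5) = mex{0} = 1
g(6) = mex{0} = 1
g(7) = mex{0} = 1
g(8) = mex{0,1} = 2
g(9) = mex{0,1} = 2
g(10) = mex{0,1} = 2
g(11) = mex{0,1} = 2
g(12) = mex{1,2} = 0
g(13) = mex{1,2} = 0
The P-positions (g = 0) in 0..13 are 0, 1, 2, 3, 12, 13.

0, 1, 2, 3, 12, 13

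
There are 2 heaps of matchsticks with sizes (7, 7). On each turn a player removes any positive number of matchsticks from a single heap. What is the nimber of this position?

Compute the nim-sum pairwise:
7 XOR 7 = 0

0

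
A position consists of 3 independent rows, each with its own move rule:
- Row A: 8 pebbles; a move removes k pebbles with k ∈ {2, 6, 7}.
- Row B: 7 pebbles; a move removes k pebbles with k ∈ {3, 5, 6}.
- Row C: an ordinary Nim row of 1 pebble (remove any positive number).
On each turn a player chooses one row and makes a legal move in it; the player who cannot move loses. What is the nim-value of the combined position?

1

Build the Grundy sequence for row A with g(k) = mex{g(k−s) : s ∈ {2, 6, 7}, s ≤ k}:
k:     0  1  2  3  4  5  6  7  8
g(k):  0  0  1  1  0  0  1  1  2
So g(8) = 2.
Grundy values for row B (subtraction set {3, 5, 6}):
g(0) = mex{} = 0
g(1) = mex{} = 0
g(2) = mex{} = 0
g(3) = mex{0} = 1
g(4) = mex{0} = 1
g(5) = mex{0} = 1
g(6) = mex{0,1} = 2
g(7) = mex{0,1} = 2
So g(7) = 2.
Row C is a plain Nim row of size 1, so its Grundy value is 1.
By the Sprague-Grundy theorem, the Grundy value of a sum of independent games is the XOR of the component values.
Combined value = 2 ⊕ 2 ⊕ 1 = 1.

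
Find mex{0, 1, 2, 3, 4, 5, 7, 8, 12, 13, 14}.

6

The values 0, 1, 2, 3, 4, 5 are all present; 6 is the first non-negative integer missing from the set.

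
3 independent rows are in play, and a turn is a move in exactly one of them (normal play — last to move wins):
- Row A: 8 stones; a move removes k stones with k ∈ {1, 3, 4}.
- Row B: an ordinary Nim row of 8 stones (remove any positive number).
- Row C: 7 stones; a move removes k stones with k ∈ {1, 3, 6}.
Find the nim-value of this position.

10

Grundy values for row A (subtraction set {1, 3, 4}):
k:     0  1  2  3  4  5  6  7  8
g(k):  0  1  0  1  2  3  2  0  1
So g(8) = 1.
Row B is a plain Nim row of size 8, so its Grundy value is 8.
For row C, compute g(0), g(1), … with moves {1, 3, 6}:
k:     0  1  2  3  4  5  6  7
g(k):  0  1  0  1  0  1  2  3
So g(7) = 3.
By the Sprague-Grundy theorem, the Grundy value of a sum of independent games is the XOR of the component values.
Combined value = 1 ⊕ 8 ⊕ 3 = 10.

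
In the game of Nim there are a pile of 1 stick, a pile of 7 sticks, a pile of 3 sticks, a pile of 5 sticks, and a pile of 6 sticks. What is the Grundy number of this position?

6

Nim-sum: 1 ⊕ 7 ⊕ 3 ⊕ 5 ⊕ 6 = 6.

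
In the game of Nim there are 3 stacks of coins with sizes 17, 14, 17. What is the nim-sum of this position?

14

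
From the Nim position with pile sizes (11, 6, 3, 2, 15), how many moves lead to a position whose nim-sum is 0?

5

Compute the nim-sum pairwise:
11 ^ 6 = 13
13 ^ 3 = 14
14 ^ 2 = 12
12 ^ 15 = 3
The overall nim-sum is X = 3. A pile of size p has a winning move iff p XOR X < p (reduce it to p XOR X).
  11: 11 XOR 3 = 8 < 11 — winning move (to 8).
  6: 6 XOR 3 = 5 < 6 — winning move (to 5).
  3: 3 XOR 3 = 0 < 3 — winning move (to 0).
  2: 2 XOR 3 = 1 < 2 — winning move (to 1).
  15: 15 XOR 3 = 12 < 15 — winning move (to 12).
That gives 5 winning moves.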